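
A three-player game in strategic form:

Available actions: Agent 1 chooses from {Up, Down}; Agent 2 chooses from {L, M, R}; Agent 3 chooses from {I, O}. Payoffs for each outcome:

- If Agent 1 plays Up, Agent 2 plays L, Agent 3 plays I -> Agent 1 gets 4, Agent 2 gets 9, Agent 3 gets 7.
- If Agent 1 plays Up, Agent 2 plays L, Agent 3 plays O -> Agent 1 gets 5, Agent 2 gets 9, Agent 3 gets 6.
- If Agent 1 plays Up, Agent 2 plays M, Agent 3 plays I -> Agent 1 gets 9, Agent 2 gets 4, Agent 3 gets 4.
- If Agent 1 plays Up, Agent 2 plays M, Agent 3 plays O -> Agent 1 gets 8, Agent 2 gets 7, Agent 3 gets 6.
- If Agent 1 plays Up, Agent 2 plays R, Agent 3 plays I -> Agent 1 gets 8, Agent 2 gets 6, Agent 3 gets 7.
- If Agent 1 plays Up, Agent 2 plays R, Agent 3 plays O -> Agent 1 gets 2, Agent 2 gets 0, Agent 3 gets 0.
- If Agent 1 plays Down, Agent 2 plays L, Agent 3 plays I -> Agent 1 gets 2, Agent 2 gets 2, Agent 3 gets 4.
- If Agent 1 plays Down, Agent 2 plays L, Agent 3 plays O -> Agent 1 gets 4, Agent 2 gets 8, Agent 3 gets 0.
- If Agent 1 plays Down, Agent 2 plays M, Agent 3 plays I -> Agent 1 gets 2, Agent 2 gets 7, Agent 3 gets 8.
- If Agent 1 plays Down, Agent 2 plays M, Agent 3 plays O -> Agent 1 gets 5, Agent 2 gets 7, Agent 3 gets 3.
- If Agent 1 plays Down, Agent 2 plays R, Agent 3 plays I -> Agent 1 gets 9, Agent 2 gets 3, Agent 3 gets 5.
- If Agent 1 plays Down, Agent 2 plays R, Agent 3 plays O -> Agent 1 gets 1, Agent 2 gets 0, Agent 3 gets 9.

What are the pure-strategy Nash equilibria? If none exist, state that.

(Up, L, I): Agent 1 gets 4, best alternative 2; Agent 2 gets 9, best alternative 6; Agent 3 gets 7, best alternative 6. No profitable deviation — NE.
(Up, L, O): Agent 3 can switch to I (6 → 7). Not NE.
(Up, M, I): Agent 2 can switch to L (4 → 9). Not NE.
(Up, M, O): Agent 2 can switch to L (7 → 9). Not NE.
(Up, R, I): Agent 1 can switch to Down (8 → 9). Not NE.
(Up, R, O): Agent 2 can switch to L (0 → 9). Not NE.
(Down, L, I): Agent 1 can switch to Up (2 → 4). Not NE.
(Down, L, O): Agent 1 can switch to Up (4 → 5). Not NE.
(Down, M, I): Agent 1 can switch to Up (2 → 9). Not NE.
(Down, M, O): Agent 1 can switch to Up (5 → 8). Not NE.
(Down, R, I): Agent 2 can switch to M (3 → 7). Not NE.
(The remaining 1 profile has a profitable deviation by the same check.)

Pure NE: (Up, L, I)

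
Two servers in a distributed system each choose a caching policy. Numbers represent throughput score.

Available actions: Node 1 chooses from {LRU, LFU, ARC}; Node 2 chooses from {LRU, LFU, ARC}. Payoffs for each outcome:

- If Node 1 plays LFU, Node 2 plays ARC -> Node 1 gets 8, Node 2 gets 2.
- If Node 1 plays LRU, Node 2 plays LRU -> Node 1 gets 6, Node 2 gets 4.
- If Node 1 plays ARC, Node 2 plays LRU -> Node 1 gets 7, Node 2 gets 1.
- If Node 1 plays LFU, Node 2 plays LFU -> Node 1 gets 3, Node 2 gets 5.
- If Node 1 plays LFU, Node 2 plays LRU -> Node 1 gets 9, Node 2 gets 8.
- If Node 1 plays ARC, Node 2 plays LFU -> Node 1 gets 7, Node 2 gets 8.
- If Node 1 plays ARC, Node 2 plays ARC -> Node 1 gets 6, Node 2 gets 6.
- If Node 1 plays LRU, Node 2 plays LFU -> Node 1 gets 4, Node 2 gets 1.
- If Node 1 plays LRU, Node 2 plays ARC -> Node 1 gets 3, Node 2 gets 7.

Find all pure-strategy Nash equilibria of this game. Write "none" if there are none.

The pure Nash equilibria are (LFU, LRU) and (ARC, LFU).

(LRU, LRU): Node 1 can switch to LFU (6 → 9). Not NE.
(LRU, LFU): Node 1 can switch to ARC (4 → 7). Not NE.
(LRU, ARC): Node 1 can switch to LFU (3 → 8). Not NE.
(LFU, LRU): Node 1 gets 9, best alternative 7; Node 2 gets 8, best alternative 5. No profitable deviation — NE.
(LFU, LFU): Node 1 can switch to LRU (3 → 4). Not NE.
(LFU, ARC): Node 2 can switch to LRU (2 → 8). Not NE.
(ARC, LRU): Node 1 can switch to LFU (7 → 9). Not NE.
(ARC, LFU): Node 1 gets 7, best alternative 4; Node 2 gets 8, best alternative 6. No profitable deviation — NE.
(ARC, ARC): Node 1 can switch to LFU (6 → 8). Not NE.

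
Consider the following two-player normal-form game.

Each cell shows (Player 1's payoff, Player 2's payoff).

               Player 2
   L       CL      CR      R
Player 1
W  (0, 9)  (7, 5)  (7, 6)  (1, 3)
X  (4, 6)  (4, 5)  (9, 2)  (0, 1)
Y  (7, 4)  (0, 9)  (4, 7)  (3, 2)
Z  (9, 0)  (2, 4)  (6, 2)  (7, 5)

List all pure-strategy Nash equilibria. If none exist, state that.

Mark each player's best response to every combination of opponents' strategies; a profile where every player is best-responding is a pure Nash equilibrium.
Player 1 against L: payoffs 0, 4, 7, 9 → best response Z.
Player 1 against CL: payoffs 7, 4, 0, 2 → best response W.
Player 1 against CR: payoffs 7, 9, 4, 6 → best response X.
Player 1 against R: payoffs 1, 0, 3, 7 → best response Z.
Player 2 against W: payoffs 9, 5, 6, 3 → best response L.
Player 2 against X: payoffs 6, 5, 2, 1 → best response L.
Player 2 against Y: payoffs 4, 9, 7, 2 → best response CL.
Player 2 against Z: payoffs 0, 4, 2, 5 → best response R.
Mutual best responses: (Z, R).

(Z, R)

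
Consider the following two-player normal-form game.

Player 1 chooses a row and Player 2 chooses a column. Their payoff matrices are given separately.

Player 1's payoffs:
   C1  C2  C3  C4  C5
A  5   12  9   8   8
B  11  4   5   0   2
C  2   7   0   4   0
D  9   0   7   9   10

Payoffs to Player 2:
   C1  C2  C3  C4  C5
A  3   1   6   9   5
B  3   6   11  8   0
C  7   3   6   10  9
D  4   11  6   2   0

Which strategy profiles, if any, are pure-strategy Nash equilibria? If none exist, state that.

No pure-strategy Nash equilibrium.

(A, C1): Player 1 can switch to B (5 → 11). Not NE.
(A, C2): Player 2 can switch to C1 (1 → 3). Not NE.
(A, C3): Player 2 can switch to C4 (6 → 9). Not NE.
(A, C4): Player 1 can switch to D (8 → 9). Not NE.
(A, C5): Player 1 can switch to D (8 → 10). Not NE.
(B, C1): Player 2 can switch to C2 (3 → 6). Not NE.
(The remaining 14 profiles each have a profitable deviation by the same check.)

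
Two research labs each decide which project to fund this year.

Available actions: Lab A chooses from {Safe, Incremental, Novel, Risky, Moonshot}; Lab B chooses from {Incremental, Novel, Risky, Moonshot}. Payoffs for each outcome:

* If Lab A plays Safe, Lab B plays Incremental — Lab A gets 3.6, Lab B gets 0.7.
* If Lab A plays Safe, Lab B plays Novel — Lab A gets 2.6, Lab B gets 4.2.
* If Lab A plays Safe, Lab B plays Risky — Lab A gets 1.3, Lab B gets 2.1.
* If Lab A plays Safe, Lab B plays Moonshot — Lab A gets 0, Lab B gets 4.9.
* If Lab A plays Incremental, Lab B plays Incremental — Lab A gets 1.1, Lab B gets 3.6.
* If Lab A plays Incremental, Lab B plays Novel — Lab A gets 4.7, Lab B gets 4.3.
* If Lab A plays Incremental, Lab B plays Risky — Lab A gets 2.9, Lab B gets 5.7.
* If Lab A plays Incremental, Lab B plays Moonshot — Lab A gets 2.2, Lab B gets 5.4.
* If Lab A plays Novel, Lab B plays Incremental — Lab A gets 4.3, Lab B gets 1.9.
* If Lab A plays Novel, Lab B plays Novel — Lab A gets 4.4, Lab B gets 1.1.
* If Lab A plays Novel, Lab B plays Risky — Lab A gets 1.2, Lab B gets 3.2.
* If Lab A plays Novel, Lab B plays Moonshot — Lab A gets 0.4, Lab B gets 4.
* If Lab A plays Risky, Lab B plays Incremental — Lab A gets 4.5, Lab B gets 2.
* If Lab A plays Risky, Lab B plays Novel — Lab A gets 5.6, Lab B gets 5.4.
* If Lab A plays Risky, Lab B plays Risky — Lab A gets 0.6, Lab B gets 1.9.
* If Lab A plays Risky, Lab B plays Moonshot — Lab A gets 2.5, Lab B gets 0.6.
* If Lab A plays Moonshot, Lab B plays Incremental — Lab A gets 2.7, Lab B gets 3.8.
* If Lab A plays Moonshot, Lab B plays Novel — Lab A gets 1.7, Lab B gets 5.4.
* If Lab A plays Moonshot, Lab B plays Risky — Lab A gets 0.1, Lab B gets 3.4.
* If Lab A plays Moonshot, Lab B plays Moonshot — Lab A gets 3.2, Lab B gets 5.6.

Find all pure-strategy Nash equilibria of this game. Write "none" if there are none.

Pure-strategy Nash equilibria: (Incremental, Risky) and (Risky, Novel) and (Moonshot, Moonshot)

(Safe, Incremental): Lab A can switch to Novel (3.6 → 4.3). Not NE.
(Safe, Novel): Lab A can switch to Incremental (2.6 → 4.7). Not NE.
(Safe, Risky): Lab A can switch to Incremental (1.3 → 2.9). Not NE.
(Safe, Moonshot): Lab A can switch to Incremental (0 → 2.2). Not NE.
(Incremental, Incremental): Lab A can switch to Safe (1.1 → 3.6). Not NE.
(Incremental, Novel): Lab A can switch to Risky (4.7 → 5.6). Not NE.
(Incremental, Risky): Lab A gets 2.9, best alternative 1.3; Lab B gets 5.7, best alternative 5.4. No profitable deviation — NE.
(Incremental, Moonshot): Lab A can switch to Risky (2.2 → 2.5). Not NE.
(Novel, Incremental): Lab A can switch to Risky (4.3 → 4.5). Not NE.
(Risky, Novel): Lab A gets 5.6, best alternative 4.7; Lab B gets 5.4, best alternative 2. No profitable deviation — NE.
(Moonshot, Moonshot): Lab A gets 3.2, best alternative 2.5; Lab B gets 5.6, best alternative 5.4. No profitable deviation — NE.
(The remaining 9 profiles each have a profitable deviation by the same check.)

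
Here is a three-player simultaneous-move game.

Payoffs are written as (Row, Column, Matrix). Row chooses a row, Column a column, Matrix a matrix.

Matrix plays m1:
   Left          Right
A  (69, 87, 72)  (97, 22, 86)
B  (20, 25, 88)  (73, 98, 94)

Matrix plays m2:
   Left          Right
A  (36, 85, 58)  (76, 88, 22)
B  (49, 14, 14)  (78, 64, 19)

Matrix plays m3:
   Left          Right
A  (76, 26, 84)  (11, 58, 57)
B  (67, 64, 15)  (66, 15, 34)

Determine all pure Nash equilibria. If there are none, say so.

This game has no pure Nash equilibrium.

(A, Left, m1): Matrix can switch to m3 (72 → 84). Not NE.
(A, Left, m2): Row can switch to B (36 → 49). Not NE.
(A, Left, m3): Column can switch to Right (26 → 58). Not NE.
(A, Right, m1): Column can switch to Left (22 → 87). Not NE.
(A, Right, m2): Row can switch to B (76 → 78). Not NE.
(A, Right, m3): Row can switch to B (11 → 66). Not NE.
(The remaining 6 profiles each have a profitable deviation by the same check.)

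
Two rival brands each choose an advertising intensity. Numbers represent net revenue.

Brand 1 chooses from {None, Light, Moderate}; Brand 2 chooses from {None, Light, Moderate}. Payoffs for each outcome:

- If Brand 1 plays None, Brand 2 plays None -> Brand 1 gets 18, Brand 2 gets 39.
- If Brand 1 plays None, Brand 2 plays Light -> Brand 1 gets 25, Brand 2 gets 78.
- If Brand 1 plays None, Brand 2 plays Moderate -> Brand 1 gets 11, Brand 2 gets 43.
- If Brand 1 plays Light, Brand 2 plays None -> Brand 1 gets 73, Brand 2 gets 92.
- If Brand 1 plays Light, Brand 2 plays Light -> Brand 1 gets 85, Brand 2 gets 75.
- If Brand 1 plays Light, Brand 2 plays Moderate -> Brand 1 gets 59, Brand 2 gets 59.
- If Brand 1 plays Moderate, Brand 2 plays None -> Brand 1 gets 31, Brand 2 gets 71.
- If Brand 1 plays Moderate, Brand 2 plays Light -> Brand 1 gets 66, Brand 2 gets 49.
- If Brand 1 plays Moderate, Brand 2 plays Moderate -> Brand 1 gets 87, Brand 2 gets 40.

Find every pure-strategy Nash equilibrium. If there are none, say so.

Brand 1 against None: payoffs 18, 73, 31 → best response Light.
Brand 1 against Light: payoffs 25, 85, 66 → best response Light.
Brand 1 against Moderate: payoffs 11, 59, 87 → best response Moderate.
Brand 2 against None: payoffs 39, 78, 43 → best response Light.
Brand 2 against Light: payoffs 92, 75, 59 → best response None.
Brand 2 against Moderate: payoffs 71, 49, 40 → best response None.
Mutual best responses: (Light, None).

Pure NE: (Light, None)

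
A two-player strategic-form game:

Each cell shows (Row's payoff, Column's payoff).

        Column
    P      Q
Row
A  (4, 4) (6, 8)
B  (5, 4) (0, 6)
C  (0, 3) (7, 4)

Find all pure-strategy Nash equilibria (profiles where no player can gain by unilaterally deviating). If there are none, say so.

The unique pure-strategy Nash equilibrium is (C, Q).

(A, P): Row can switch to B (4 → 5). Not NE.
(A, Q): Row can switch to C (6 → 7). Not NE.
(B, P): Column can switch to Q (4 → 6). Not NE.
(B, Q): Row can switch to A (0 → 6). Not NE.
(C, P): Row can switch to A (0 → 4). Not NE.
(C, Q): Row gets 7, best alternative 6; Column gets 4, best alternative 3. No profitable deviation — NE.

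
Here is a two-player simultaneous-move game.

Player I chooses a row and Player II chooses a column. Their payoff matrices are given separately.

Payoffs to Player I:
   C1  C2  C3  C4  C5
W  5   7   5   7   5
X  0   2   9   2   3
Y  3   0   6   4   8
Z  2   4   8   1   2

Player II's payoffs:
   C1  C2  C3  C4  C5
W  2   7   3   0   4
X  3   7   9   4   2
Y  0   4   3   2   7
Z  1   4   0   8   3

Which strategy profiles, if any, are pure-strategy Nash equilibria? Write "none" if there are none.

The pure Nash equilibria are (W, C2), (X, C3), (Y, C5).

For each strategy profile, look for a profitable unilateral deviation.
(W, C1): Player II can switch to C2 (2 → 7). Not NE.
(W, C2): Player I gets 7, best alternative 4; Player II gets 7, best alternative 4. No profitable deviation — NE.
(W, C3): Player I can switch to X (5 → 9). Not NE.
(W, C4): Player II can switch to C1 (0 → 2). Not NE.
(W, C5): Player I can switch to Y (5 → 8). Not NE.
(X, C1): Player I can switch to W (0 → 5). Not NE.
(X, C2): Player I can switch to W (2 → 7). Not NE.
(X, C3): Player I gets 9, best alternative 8; Player II gets 9, best alternative 7. No profitable deviation — NE.
(X, C4): Player I can switch to W (2 → 7). Not NE.
(X, C5): Player I can switch to W (3 → 5). Not NE.
(Y, C1): Player I can switch to W (3 → 5). Not NE.
(Y, C2): Player I can switch to W (0 → 7). Not NE.
(Y, C3): Player I can switch to X (6 → 9). Not NE.
(Y, C4): Player I can switch to W (4 → 7). Not NE.
(Y, C5): Player I gets 8, best alternative 5; Player II gets 7, best alternative 4. No profitable deviation — NE.
(The remaining 5 profiles each have a profitable deviation by the same check.)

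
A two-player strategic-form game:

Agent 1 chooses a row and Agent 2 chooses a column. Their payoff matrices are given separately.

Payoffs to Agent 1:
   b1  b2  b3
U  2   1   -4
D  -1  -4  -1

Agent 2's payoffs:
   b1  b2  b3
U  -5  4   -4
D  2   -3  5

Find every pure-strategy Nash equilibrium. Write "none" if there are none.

(U, b1): Agent 2 can switch to b2 (-5 → 4). Not NE.
(U, b2): Agent 1 gets 1, best alternative -4; Agent 2 gets 4, best alternative -4. No profitable deviation — NE.
(U, b3): Agent 1 can switch to D (-4 → -1). Not NE.
(D, b1): Agent 1 can switch to U (-1 → 2). Not NE.
(D, b2): Agent 1 can switch to U (-4 → 1). Not NE.
(D, b3): Agent 1 gets -1, best alternative -4; Agent 2 gets 5, best alternative 2. No profitable deviation — NE.

The pure Nash equilibria are (U, b2); (D, b3).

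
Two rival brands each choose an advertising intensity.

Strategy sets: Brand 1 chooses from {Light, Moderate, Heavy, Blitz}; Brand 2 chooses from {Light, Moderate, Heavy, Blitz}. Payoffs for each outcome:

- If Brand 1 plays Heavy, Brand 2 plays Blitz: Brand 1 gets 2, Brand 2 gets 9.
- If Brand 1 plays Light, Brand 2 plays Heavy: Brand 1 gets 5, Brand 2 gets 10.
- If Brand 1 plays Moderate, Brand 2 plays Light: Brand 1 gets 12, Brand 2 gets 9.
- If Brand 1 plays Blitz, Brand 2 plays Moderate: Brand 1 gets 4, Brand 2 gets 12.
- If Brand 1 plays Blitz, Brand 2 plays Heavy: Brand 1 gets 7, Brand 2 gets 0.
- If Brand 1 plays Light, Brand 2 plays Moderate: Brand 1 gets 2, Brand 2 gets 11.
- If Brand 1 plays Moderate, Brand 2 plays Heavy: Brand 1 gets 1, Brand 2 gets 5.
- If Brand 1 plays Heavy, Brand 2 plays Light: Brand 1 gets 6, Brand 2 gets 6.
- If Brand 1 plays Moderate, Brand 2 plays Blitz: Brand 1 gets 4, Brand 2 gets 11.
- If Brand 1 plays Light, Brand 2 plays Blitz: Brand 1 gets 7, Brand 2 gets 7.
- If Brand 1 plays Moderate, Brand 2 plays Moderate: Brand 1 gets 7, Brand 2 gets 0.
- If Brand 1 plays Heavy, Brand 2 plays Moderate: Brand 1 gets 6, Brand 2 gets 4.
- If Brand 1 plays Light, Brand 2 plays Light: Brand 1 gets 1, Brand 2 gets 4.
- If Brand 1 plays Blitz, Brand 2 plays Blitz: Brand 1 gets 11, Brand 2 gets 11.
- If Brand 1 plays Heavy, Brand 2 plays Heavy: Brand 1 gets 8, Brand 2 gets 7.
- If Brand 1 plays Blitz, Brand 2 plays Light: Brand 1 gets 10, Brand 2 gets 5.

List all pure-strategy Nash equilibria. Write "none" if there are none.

Brand 1 against Light: payoffs 1, 12, 6, 10 → best response Moderate.
Brand 1 against Moderate: payoffs 2, 7, 6, 4 → best response Moderate.
Brand 1 against Heavy: payoffs 5, 1, 8, 7 → best response Heavy.
Brand 1 against Blitz: payoffs 7, 4, 2, 11 → best response Blitz.
Brand 2 against Light: payoffs 4, 11, 10, 7 → best response Moderate.
Brand 2 against Moderate: payoffs 9, 0, 5, 11 → best response Blitz.
Brand 2 against Heavy: payoffs 6, 4, 7, 9 → best response Blitz.
Brand 2 against Blitz: payoffs 5, 12, 0, 11 → best response Moderate.
No profile is a mutual best response for all players.

No pure-strategy Nash equilibrium.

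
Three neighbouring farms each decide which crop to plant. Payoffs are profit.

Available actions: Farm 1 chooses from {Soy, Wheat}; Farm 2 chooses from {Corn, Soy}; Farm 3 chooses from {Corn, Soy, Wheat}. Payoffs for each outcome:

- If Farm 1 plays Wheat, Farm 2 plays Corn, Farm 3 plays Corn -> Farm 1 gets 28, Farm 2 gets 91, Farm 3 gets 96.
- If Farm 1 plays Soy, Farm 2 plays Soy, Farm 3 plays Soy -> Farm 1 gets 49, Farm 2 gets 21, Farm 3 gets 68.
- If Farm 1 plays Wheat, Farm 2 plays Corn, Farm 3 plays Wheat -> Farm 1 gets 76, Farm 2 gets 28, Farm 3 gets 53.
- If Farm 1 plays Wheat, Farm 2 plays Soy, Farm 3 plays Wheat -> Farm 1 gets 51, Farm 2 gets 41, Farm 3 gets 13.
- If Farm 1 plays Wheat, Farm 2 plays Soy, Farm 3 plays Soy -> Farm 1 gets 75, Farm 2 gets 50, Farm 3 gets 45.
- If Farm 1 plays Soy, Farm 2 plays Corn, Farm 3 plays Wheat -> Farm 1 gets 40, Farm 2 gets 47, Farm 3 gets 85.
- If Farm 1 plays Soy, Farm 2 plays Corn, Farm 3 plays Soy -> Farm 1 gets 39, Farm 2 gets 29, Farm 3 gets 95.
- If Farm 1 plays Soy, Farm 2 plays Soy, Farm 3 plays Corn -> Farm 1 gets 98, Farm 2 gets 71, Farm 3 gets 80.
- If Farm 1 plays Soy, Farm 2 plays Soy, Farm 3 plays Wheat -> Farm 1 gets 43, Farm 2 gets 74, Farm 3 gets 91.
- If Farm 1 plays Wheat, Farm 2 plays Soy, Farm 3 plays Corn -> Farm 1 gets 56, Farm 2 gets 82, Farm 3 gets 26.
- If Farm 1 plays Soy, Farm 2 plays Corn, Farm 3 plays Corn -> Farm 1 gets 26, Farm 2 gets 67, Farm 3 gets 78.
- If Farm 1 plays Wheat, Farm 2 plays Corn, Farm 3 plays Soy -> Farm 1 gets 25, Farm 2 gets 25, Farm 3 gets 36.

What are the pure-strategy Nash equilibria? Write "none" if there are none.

(Soy, Corn, Corn): Farm 1 can switch to Wheat (26 → 28). Not NE.
(Soy, Corn, Soy): Farm 1 gets 39, best alternative 25; Farm 2 gets 29, best alternative 21; Farm 3 gets 95, best alternative 85. No profitable deviation — NE.
(Soy, Corn, Wheat): Farm 1 can switch to Wheat (40 → 76). Not NE.
(Soy, Soy, Corn): Farm 3 can switch to Wheat (80 → 91). Not NE.
(Soy, Soy, Soy): Farm 1 can switch to Wheat (49 → 75). Not NE.
(Soy, Soy, Wheat): Farm 1 can switch to Wheat (43 → 51). Not NE.
(Wheat, Corn, Corn): Farm 1 gets 28, best alternative 26; Farm 2 gets 91, best alternative 82; Farm 3 gets 96, best alternative 53. No profitable deviation — NE.
(Wheat, Corn, Soy): Farm 1 can switch to Soy (25 → 39). Not NE.
(Wheat, Corn, Wheat): Farm 2 can switch to Soy (28 → 41). Not NE.
(Wheat, Soy, Corn): Farm 1 can switch to Soy (56 → 98). Not NE.
(Wheat, Soy, Soy): Farm 1 gets 75, best alternative 49; Farm 2 gets 50, best alternative 25; Farm 3 gets 45, best alternative 26. No profitable deviation — NE.
(Wheat, Soy, Wheat): Farm 3 can switch to Corn (13 → 26). Not NE.

Pure-strategy Nash equilibria: (Soy, Corn, Soy), (Wheat, Corn, Corn), (Wheat, Soy, Soy)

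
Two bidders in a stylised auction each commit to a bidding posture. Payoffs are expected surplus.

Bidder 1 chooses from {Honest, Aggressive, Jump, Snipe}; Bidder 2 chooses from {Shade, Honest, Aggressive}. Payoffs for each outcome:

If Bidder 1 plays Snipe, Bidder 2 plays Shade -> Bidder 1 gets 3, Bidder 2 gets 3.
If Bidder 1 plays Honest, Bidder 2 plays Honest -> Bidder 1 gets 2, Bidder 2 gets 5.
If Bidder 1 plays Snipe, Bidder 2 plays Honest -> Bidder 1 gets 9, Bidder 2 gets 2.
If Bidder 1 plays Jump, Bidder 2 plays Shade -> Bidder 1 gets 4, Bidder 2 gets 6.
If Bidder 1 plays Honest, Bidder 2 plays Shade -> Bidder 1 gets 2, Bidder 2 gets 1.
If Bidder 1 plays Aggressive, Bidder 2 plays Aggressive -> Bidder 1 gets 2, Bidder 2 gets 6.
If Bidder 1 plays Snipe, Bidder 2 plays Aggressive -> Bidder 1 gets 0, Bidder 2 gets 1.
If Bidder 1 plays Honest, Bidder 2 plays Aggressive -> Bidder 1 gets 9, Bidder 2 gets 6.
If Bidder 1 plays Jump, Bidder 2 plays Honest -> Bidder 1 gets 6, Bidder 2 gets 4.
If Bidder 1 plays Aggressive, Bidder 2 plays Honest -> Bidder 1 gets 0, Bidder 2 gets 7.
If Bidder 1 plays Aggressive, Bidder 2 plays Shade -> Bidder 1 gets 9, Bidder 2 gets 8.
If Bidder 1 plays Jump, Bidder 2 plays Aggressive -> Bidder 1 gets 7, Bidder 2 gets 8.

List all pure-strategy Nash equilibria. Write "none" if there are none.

(Honest, Aggressive), (Aggressive, Shade)

(Honest, Shade): Bidder 1 can switch to Aggressive (2 → 9). Not NE.
(Honest, Honest): Bidder 1 can switch to Jump (2 → 6). Not NE.
(Honest, Aggressive): Bidder 1 gets 9, best alternative 7; Bidder 2 gets 6, best alternative 5. No profitable deviation — NE.
(Aggressive, Shade): Bidder 1 gets 9, best alternative 4; Bidder 2 gets 8, best alternative 7. No profitable deviation — NE.
(Aggressive, Honest): Bidder 1 can switch to Honest (0 → 2). Not NE.
(Aggressive, Aggressive): Bidder 1 can switch to Honest (2 → 9). Not NE.
(Jump, Shade): Bidder 1 can switch to Aggressive (4 → 9). Not NE.
(Jump, Honest): Bidder 1 can switch to Snipe (6 → 9). Not NE.
(Jump, Aggressive): Bidder 1 can switch to Honest (7 → 9). Not NE.
(Snipe, Shade): Bidder 1 can switch to Aggressive (3 → 9). Not NE.
(Snipe, Honest): Bidder 2 can switch to Shade (2 → 3). Not NE.
(Snipe, Aggressive): Bidder 1 can switch to Honest (0 → 9). Not NE.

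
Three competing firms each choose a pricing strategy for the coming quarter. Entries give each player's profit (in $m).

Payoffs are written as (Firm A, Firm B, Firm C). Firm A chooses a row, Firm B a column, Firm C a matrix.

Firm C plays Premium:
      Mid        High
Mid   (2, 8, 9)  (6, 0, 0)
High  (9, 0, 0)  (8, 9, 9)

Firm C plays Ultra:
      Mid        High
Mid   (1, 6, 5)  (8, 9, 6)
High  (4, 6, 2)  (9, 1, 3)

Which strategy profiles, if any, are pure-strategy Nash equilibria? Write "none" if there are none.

Mark each player's best response to every combination of opponents' strategies; a profile where every player is best-responding is a pure Nash equilibrium.
Firm A against (Mid, Premium): payoffs 2, 9 → best response High.
Firm A against (Mid, Ultra): payoffs 1, 4 → best response High.
Firm A against (High, Premium): payoffs 6, 8 → best response High.
Firm A against (High, Ultra): payoffs 8, 9 → best response High.
Firm B against (Mid, Premium): payoffs 8, 0 → best response Mid.
Firm B against (Mid, Ultra): payoffs 6, 9 → best response High.
Firm B against (High, Premium): payoffs 0, 9 → best response High.
Firm B against (High, Ultra): payoffs 6, 1 → best response Mid.
Firm C against (Mid, Mid): payoffs 9, 5 → best response Premium.
Firm C against (Mid, High): payoffs 0, 6 → best response Ultra.
Firm C against (High, Mid): payoffs 0, 2 → best response Ultra.
Firm C against (High, High): payoffs 9, 3 → best response Premium.
Mutual best responses: (High, Mid, Ultra); (High, High, Premium).

(High, Mid, Ultra), (High, High, Premium)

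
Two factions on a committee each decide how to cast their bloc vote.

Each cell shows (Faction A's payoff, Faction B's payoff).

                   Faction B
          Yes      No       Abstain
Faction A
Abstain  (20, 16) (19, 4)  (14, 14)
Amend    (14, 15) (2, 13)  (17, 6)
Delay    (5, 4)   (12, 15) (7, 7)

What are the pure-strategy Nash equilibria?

For each player, find the best response to each opponent profile; mutual best responses are the pure NE.
Faction A against Yes: payoffs 20, 14, 5 → best response Abstain.
Faction A against No: payoffs 19, 2, 12 → best response Abstain.
Faction A against Abstain: payoffs 14, 17, 7 → best response Amend.
Faction B against Abstain: payoffs 16, 4, 14 → best response Yes.
Faction B against Amend: payoffs 15, 13, 6 → best response Yes.
Faction B against Delay: payoffs 4, 15, 7 → best response No.
Mutual best responses: (Abstain, Yes).

Pure NE: (Abstain, Yes)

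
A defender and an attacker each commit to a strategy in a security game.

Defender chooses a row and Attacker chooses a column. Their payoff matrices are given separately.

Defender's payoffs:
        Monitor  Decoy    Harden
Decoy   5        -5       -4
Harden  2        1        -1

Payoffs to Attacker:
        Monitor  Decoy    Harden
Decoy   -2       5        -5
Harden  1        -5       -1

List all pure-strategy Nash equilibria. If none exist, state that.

Defender against Monitor: payoffs 5, 2 → best response Decoy.
Defender against Decoy: payoffs -5, 1 → best response Harden.
Defender against Harden: payoffs -4, -1 → best response Harden.
Attacker against Decoy: payoffs -2, 5, -5 → best response Decoy.
Attacker against Harden: payoffs 1, -5, -1 → best response Monitor.
No profile is a mutual best response for all players.

This game has no pure Nash equilibrium.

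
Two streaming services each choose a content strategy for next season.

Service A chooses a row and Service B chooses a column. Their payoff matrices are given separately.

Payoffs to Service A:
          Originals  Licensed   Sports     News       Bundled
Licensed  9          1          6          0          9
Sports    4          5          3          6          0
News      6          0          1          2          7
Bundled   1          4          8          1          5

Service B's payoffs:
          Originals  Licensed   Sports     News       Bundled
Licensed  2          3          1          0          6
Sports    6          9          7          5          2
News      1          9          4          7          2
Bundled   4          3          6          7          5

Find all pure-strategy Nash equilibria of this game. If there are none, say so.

Pure-strategy Nash equilibria: (Licensed, Bundled), (Sports, Licensed)

Mark each player's best response to every combination of opponents' strategies; a profile where every player is best-responding is a pure Nash equilibrium.
Service A against Originals: payoffs 9, 4, 6, 1 → best response Licensed.
Service A against Licensed: payoffs 1, 5, 0, 4 → best response Sports.
Service A against Sports: payoffs 6, 3, 1, 8 → best response Bundled.
Service A against News: payoffs 0, 6, 2, 1 → best response Sports.
Service A against Bundled: payoffs 9, 0, 7, 5 → best response Licensed.
Service B against Licensed: payoffs 2, 3, 1, 0, 6 → best response Bundled.
Service B against Sports: payoffs 6, 9, 7, 5, 2 → best response Licensed.
Service B against News: payoffs 1, 9, 4, 7, 2 → best response Licensed.
Service B against Bundled: payoffs 4, 3, 6, 7, 5 → best response News.
Mutual best responses: (Licensed, Bundled); (Sports, Licensed).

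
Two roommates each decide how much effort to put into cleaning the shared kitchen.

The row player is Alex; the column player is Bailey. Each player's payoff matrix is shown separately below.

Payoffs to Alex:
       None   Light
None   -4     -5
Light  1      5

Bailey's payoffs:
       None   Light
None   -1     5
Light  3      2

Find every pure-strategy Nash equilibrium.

The unique pure-strategy Nash equilibrium is (Light, None).

(None, None): Alex can switch to Light (-4 → 1). Not NE.
(None, Light): Alex can switch to Light (-5 → 5). Not NE.
(Light, None): Alex gets 1, best alternative -4; Bailey gets 3, best alternative 2. No profitable deviation — NE.
(Light, Light): Bailey can switch to None (2 → 3). Not NE.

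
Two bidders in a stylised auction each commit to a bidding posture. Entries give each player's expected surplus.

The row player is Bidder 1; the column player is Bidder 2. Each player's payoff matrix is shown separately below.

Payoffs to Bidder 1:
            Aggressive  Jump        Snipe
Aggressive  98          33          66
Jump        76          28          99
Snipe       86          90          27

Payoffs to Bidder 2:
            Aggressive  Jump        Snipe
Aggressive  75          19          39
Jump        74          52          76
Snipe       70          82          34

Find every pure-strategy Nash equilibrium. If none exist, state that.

(Aggressive, Aggressive) and (Jump, Snipe) and (Snipe, Jump)

For each player, find the best response to each opponent profile; mutual best responses are the pure NE.
Bidder 1 against Aggressive: payoffs 98, 76, 86 → best response Aggressive.
Bidder 1 against Jump: payoffs 33, 28, 90 → best response Snipe.
Bidder 1 against Snipe: payoffs 66, 99, 27 → best response Jump.
Bidder 2 against Aggressive: payoffs 75, 19, 39 → best response Aggressive.
Bidder 2 against Jump: payoffs 74, 52, 76 → best response Snipe.
Bidder 2 against Snipe: payoffs 70, 82, 34 → best response Jump.
Mutual best responses: (Aggressive, Aggressive); (Jump, Snipe); (Snipe, Jump).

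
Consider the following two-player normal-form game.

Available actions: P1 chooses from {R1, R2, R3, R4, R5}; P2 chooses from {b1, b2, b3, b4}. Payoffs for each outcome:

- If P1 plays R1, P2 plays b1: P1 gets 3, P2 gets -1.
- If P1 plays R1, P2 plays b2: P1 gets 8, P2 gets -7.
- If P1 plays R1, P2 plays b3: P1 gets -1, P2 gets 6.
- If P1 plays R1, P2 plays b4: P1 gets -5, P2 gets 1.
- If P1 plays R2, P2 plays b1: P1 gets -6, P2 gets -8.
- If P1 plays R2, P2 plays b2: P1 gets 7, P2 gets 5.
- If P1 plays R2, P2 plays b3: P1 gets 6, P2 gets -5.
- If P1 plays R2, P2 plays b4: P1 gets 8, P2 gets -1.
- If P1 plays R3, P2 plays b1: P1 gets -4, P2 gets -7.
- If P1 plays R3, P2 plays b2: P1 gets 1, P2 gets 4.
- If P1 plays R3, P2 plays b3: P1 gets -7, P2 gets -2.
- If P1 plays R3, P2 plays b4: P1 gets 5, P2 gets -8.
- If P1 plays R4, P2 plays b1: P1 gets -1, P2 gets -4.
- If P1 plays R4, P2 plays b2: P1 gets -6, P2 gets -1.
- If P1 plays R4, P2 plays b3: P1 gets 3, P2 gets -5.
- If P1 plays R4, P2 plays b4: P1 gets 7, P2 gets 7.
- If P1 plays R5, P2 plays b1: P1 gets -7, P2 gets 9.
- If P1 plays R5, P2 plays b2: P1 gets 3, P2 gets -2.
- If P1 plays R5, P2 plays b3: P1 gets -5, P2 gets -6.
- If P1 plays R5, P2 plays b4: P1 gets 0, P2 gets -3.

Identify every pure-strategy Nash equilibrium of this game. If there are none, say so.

For each player, find the best response to each opponent profile; mutual best responses are the pure NE.
P1 against b1: payoffs 3, -6, -4, -1, -7 → best response R1.
P1 against b2: payoffs 8, 7, 1, -6, 3 → best response R1.
P1 against b3: payoffs -1, 6, -7, 3, -5 → best response R2.
P1 against b4: payoffs -5, 8, 5, 7, 0 → best response R2.
P2 against R1: payoffs -1, -7, 6, 1 → best response b3.
P2 against R2: payoffs -8, 5, -5, -1 → best response b2.
P2 against R3: payoffs -7, 4, -2, -8 → best response b2.
P2 against R4: payoffs -4, -1, -5, 7 → best response b4.
P2 against R5: payoffs 9, -2, -6, -3 → best response b1.
No profile is a mutual best response for all players.

No pure-strategy Nash equilibrium.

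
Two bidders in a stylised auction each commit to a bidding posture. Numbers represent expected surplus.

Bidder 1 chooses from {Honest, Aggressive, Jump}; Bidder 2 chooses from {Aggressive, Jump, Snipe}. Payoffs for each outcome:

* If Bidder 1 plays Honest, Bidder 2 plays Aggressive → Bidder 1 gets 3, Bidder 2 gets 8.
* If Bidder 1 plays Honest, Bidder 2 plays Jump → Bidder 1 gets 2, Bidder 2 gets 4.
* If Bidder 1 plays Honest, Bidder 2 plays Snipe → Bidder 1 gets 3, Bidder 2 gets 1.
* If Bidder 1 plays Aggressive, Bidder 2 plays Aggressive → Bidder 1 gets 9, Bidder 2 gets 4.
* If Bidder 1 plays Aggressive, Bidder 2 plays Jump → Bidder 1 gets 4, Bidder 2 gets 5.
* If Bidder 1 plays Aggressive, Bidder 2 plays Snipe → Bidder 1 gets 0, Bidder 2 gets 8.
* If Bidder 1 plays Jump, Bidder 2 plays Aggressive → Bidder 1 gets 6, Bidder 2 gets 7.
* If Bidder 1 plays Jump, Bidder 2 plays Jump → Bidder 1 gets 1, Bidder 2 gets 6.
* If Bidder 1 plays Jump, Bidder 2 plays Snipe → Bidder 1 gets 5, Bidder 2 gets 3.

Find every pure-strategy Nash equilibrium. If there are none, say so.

Bidder 1 against Aggressive: payoffs 3, 9, 6 → best response Aggressive.
Bidder 1 against Jump: payoffs 2, 4, 1 → best response Aggressive.
Bidder 1 against Snipe: payoffs 3, 0, 5 → best response Jump.
Bidder 2 against Honest: payoffs 8, 4, 1 → best response Aggressive.
Bidder 2 against Aggressive: payoffs 4, 5, 8 → best response Snipe.
Bidder 2 against Jump: payoffs 7, 6, 3 → best response Aggressive.
No profile is a mutual best response for all players.

There is no pure-strategy Nash equilibrium.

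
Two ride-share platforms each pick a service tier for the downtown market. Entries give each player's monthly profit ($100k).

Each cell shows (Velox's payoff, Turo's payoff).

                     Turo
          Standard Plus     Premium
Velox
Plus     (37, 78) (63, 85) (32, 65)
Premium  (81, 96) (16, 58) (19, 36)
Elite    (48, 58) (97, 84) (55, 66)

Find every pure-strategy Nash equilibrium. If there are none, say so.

(Premium, Standard); (Elite, Plus)

For each player, find the best response to each opponent profile; mutual best responses are the pure NE.
Velox against Standard: payoffs 37, 81, 48 → best response Premium.
Velox against Plus: payoffs 63, 16, 97 → best response Elite.
Velox against Premium: payoffs 32, 19, 55 → best response Elite.
Turo against Plus: payoffs 78, 85, 65 → best response Plus.
Turo against Premium: payoffs 96, 58, 36 → best response Standard.
Turo against Elite: payoffs 58, 84, 66 → best response Plus.
Mutual best responses: (Premium, Standard); (Elite, Plus).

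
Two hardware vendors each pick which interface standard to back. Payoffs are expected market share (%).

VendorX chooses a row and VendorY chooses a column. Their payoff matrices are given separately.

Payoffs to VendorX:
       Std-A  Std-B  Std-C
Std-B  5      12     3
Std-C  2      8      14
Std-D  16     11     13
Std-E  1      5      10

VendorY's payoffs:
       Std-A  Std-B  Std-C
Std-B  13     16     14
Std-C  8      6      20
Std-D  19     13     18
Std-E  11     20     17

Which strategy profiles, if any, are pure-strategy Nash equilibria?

VendorX against Std-A: payoffs 5, 2, 16, 1 → best response Std-D.
VendorX against Std-B: payoffs 12, 8, 11, 5 → best response Std-B.
VendorX against Std-C: payoffs 3, 14, 13, 10 → best response Std-C.
VendorY against Std-B: payoffs 13, 16, 14 → best response Std-B.
VendorY against Std-C: payoffs 8, 6, 20 → best response Std-C.
VendorY against Std-D: payoffs 19, 13, 18 → best response Std-A.
VendorY against Std-E: payoffs 11, 20, 17 → best response Std-B.
Mutual best responses: (Std-B, Std-B); (Std-C, Std-C); (Std-D, Std-A).

The pure Nash equilibria are (Std-B, Std-B), (Std-C, Std-C), (Std-D, Std-A).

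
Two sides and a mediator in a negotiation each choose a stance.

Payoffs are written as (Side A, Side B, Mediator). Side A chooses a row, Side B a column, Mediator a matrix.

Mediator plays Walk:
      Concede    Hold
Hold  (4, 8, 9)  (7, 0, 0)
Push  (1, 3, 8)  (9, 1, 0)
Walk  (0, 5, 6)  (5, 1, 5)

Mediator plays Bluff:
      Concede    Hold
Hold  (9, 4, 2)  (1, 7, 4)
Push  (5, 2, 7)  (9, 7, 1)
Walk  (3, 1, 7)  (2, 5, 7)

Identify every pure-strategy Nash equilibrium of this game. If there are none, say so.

Side A against (Concede, Walk): payoffs 4, 1, 0 → best response Hold.
Side A against (Concede, Bluff): payoffs 9, 5, 3 → best response Hold.
Side A against (Hold, Walk): payoffs 7, 9, 5 → best response Push.
Side A against (Hold, Bluff): payoffs 1, 9, 2 → best response Push.
Side B against (Hold, Walk): payoffs 8, 0 → best response Concede.
Side B against (Hold, Bluff): payoffs 4, 7 → best response Hold.
Side B against (Push, Walk): payoffs 3, 1 → best response Concede.
Side B against (Push, Bluff): payoffs 2, 7 → best response Hold.
Side B against (Walk, Walk): payoffs 5, 1 → best response Concede.
Side B against (Walk, Bluff): payoffs 1, 5 → best response Hold.
Mediator against (Hold, Concede): payoffs 9, 2 → best response Walk.
Mediator against (Hold, Hold): payoffs 0, 4 → best response Bluff.
Mediator against (Push, Concede): payoffs 8, 7 → best response Walk.
Mediator against (Push, Hold): payoffs 0, 1 → best response Bluff.
Mediator against (Walk, Concede): payoffs 6, 7 → best response Bluff.
Mediator against (Walk, Hold): payoffs 5, 7 → best response Bluff.
Mutual best responses: (Hold, Concede, Walk); (Push, Hold, Bluff).

Pure-strategy Nash equilibria: (Hold, Concede, Walk); (Push, Hold, Bluff)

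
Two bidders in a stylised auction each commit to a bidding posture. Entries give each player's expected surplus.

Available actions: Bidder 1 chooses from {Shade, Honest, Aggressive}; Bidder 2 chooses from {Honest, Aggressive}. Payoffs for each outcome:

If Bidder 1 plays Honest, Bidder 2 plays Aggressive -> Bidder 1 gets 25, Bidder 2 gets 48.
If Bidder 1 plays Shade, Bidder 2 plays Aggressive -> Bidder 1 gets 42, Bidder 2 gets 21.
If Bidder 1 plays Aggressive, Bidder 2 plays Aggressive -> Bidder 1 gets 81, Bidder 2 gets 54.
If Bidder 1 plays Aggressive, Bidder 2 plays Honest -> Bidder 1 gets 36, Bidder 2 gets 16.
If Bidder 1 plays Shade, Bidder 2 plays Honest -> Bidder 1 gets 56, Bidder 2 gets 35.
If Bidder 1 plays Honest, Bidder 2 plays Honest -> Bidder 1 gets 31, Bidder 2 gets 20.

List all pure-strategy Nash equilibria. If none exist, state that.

(Shade, Honest) and (Aggressive, Aggressive)

Mark each player's best response to every combination of opponents' strategies; a profile where every player is best-responding is a pure Nash equilibrium.
Bidder 1 against Honest: payoffs 56, 31, 36 → best response Shade.
Bidder 1 against Aggressive: payoffs 42, 25, 81 → best response Aggressive.
Bidder 2 against Shade: payoffs 35, 21 → best response Honest.
Bidder 2 against Honest: payoffs 20, 48 → best response Aggressive.
Bidder 2 against Aggressive: payoffs 16, 54 → best response Aggressive.
Mutual best responses: (Shade, Honest); (Aggressive, Aggressive).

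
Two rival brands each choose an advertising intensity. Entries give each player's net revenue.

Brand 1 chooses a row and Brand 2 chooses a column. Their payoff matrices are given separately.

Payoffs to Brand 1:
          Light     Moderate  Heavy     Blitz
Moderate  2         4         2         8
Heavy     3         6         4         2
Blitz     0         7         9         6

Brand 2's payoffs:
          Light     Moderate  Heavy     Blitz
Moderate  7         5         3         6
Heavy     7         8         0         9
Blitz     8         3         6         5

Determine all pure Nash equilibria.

This game has no pure Nash equilibrium.

Brand 1 against Light: payoffs 2, 3, 0 → best response Heavy.
Brand 1 against Moderate: payoffs 4, 6, 7 → best response Blitz.
Brand 1 against Heavy: payoffs 2, 4, 9 → best response Blitz.
Brand 1 against Blitz: payoffs 8, 2, 6 → best response Moderate.
Brand 2 against Moderate: payoffs 7, 5, 3, 6 → best response Light.
Brand 2 against Heavy: payoffs 7, 8, 0, 9 → best response Blitz.
Brand 2 against Blitz: payoffs 8, 3, 6, 5 → best response Light.
No profile is a mutual best response for all players.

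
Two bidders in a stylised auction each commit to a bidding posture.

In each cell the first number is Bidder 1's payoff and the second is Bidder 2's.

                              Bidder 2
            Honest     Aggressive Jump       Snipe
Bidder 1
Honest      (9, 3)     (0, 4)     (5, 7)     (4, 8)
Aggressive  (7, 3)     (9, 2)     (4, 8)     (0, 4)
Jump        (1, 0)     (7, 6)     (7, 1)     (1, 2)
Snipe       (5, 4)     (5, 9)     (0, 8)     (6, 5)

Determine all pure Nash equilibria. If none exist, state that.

For each player, find the best response to each opponent profile; mutual best responses are the pure NE.
Bidder 1 against Honest: payoffs 9, 7, 1, 5 → best response Honest.
Bidder 1 against Aggressive: payoffs 0, 9, 7, 5 → best response Aggressive.
Bidder 1 against Jump: payoffs 5, 4, 7, 0 → best response Jump.
Bidder 1 against Snipe: payoffs 4, 0, 1, 6 → best response Snipe.
Bidder 2 against Honest: payoffs 3, 4, 7, 8 → best response Snipe.
Bidder 2 against Aggressive: payoffs 3, 2, 8, 4 → best response Jump.
Bidder 2 against Jump: payoffs 0, 6, 1, 2 → best response Aggressive.
Bidder 2 against Snipe: payoffs 4, 9, 8, 5 → best response Aggressive.
No profile is a mutual best response for all players.

No pure-strategy Nash equilibrium.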